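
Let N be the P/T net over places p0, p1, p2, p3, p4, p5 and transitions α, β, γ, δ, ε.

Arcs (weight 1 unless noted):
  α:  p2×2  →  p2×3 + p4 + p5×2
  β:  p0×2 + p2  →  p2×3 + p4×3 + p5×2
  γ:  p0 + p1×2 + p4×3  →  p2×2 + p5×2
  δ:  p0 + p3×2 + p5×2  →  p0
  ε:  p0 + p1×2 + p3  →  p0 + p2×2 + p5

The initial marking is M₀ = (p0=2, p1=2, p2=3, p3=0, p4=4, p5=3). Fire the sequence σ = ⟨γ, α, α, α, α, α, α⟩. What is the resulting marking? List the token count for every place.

step 1: fire γ:  (p0=2, p1=2, p2=3, p3=0, p4=4, p5=3) → (p0=1, p1=0, p2=5, p3=0, p4=1, p5=5)
step 2: fire α:  (p0=1, p1=0, p2=5, p3=0, p4=1, p5=5) → (p0=1, p1=0, p2=6, p3=0, p4=2, p5=7)
step 3: fire α:  (p0=1, p1=0, p2=6, p3=0, p4=2, p5=7) → (p0=1, p1=0, p2=7, p3=0, p4=3, p5=9)
step 4: fire α:  (p0=1, p1=0, p2=7, p3=0, p4=3, p5=9) → (p0=1, p1=0, p2=8, p3=0, p4=4, p5=11)
step 5: fire α:  (p0=1, p1=0, p2=8, p3=0, p4=4, p5=11) → (p0=1, p1=0, p2=9, p3=0, p4=5, p5=13)
step 6: fire α:  (p0=1, p1=0, p2=9, p3=0, p4=5, p5=13) → (p0=1, p1=0, p2=10, p3=0, p4=6, p5=15)
step 7: fire α:  (p0=1, p1=0, p2=10, p3=0, p4=6, p5=15) → (p0=1, p1=0, p2=11, p3=0, p4=7, p5=17)

(p0=1, p1=0, p2=11, p3=0, p4=7, p5=17)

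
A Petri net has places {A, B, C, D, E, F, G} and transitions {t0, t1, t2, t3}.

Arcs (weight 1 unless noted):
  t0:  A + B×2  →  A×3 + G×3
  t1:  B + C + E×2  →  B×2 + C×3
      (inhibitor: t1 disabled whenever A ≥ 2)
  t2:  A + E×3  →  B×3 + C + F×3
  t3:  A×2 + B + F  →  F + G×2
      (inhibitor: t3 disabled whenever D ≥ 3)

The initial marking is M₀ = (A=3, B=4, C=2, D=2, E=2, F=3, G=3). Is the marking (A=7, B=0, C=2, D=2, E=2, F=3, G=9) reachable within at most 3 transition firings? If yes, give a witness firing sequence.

step 1: fire t0:  (A=3, B=4, C=2, D=2, E=2, F=3, G=3) → (A=5, B=2, C=2, D=2, E=2, F=3, G=6)
step 2: fire t0:  (A=5, B=2, C=2, D=2, E=2, F=3, G=6) → (A=7, B=0, C=2, D=2, E=2, F=3, G=9)

YES — reachable via ⟨t0, t0⟩ (2 firings)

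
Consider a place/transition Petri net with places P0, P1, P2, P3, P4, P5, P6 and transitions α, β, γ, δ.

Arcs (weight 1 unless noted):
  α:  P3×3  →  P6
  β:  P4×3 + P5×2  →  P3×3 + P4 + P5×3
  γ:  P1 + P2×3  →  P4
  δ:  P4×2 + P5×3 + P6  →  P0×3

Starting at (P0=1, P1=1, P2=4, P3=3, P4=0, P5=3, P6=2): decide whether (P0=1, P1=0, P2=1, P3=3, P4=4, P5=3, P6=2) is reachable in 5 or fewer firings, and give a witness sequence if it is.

NO — not reachable within 5 firings

depth 0: 1 marking
depth 1: 3 markings reached so far
depth 2: 4 markings reached so far
depth 3: 4 markings reached so far
(frontier empty at depth 3; search complete)
target is not among the 4 markings reachable within 5 steps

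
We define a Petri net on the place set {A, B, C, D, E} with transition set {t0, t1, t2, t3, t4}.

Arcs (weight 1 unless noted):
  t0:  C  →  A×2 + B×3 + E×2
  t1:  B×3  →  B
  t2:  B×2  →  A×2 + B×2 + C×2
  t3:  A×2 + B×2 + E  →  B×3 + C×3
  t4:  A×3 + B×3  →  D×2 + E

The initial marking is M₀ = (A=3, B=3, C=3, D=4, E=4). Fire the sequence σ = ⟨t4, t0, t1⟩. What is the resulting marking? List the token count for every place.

(A=2, B=1, C=2, D=6, E=7)

step 1: fire t4:  (A=3, B=3, C=3, D=4, E=4) → (A=0, B=0, C=3, D=6, E=5)
step 2: fire t0:  (A=0, B=0, C=3, D=6, E=5) → (A=2, B=3, C=2, D=6, E=7)
step 3: fire t1:  (A=2, B=3, C=2, D=6, E=7) → (A=2, B=1, C=2, D=6, E=7)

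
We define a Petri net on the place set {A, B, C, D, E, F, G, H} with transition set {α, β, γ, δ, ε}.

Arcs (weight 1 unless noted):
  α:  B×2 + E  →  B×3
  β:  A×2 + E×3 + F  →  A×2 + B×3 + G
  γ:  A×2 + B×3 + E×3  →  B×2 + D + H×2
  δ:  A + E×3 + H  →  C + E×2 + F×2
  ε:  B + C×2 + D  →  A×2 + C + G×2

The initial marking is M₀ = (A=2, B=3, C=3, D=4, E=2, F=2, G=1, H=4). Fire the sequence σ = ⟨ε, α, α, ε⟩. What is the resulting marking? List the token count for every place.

(A=6, B=3, C=1, D=2, E=0, F=2, G=5, H=4)

step 1: fire ε:  (A=2, B=3, C=3, D=4, E=2, F=2, G=1, H=4) → (A=4, B=2, C=2, D=3, E=2, F=2, G=3, H=4)
step 2: fire α:  (A=4, B=2, C=2, D=3, E=2, F=2, G=3, H=4) → (A=4, B=3, C=2, D=3, E=1, F=2, G=3, H=4)
step 3: fire α:  (A=4, B=3, C=2, D=3, E=1, F=2, G=3, H=4) → (A=4, B=4, C=2, D=3, E=0, F=2, G=3, H=4)
step 4: fire ε:  (A=4, B=4, C=2, D=3, E=0, F=2, G=3, H=4) → (A=6, B=3, C=1, D=2, E=0, F=2, G=5, H=4)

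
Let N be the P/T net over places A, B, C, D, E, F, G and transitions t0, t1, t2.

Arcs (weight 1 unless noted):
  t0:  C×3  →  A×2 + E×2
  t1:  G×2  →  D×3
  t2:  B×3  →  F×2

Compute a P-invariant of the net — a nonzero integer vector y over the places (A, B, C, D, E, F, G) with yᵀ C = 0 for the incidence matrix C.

y = (A:3, B:0, C:2, D:0, E:0, F:0, G:0)

Incidence matrix C (rows=places, cols=transitions):
       t0   t1   t2
    A   2    0    0
    B   0    0   -3
    C  -3    0    0
    D   0    3    0
    E   2    0    0
    F   0    0    2
    G   0   -2    0

Candidate y = [3, 0, 2, 0, 0, 0, 0]; check y·C column-wise:
  col t0: 3·2 + 2·-3 + 0·2 = 0
  col t1: 3·0 + 2·0 + 0·3 + 0·-2 = 0
  col t2: 3·0 + 0·-3 + 2·0 + 0·2 = 0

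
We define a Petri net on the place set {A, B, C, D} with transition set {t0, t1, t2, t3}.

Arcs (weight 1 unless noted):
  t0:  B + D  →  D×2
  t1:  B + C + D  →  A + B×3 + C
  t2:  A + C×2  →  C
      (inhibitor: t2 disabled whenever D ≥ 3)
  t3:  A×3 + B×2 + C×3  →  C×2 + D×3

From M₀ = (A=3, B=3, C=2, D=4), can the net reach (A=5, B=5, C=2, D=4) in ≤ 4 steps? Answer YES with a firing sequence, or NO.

step 1: fire t0:  (A=3, B=3, C=2, D=4) → (A=3, B=2, C=2, D=5)
step 2: fire t0:  (A=3, B=2, C=2, D=5) → (A=3, B=1, C=2, D=6)
step 3: fire t1:  (A=3, B=1, C=2, D=6) → (A=4, B=3, C=2, D=5)
step 4: fire t1:  (A=4, B=3, C=2, D=5) → (A=5, B=5, C=2, D=4)

YES — reachable via ⟨t0, t0, t1, t1⟩ (4 firings)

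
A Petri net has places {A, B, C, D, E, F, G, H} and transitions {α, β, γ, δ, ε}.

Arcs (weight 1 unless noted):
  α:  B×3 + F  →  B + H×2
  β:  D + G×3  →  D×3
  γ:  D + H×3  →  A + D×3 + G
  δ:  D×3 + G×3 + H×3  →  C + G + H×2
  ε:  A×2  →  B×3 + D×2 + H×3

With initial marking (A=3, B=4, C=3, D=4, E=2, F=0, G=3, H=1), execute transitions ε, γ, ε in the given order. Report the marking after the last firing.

step 1: fire ε:  (A=3, B=4, C=3, D=4, E=2, F=0, G=3, H=1) → (A=1, B=7, C=3, D=6, E=2, F=0, G=3, H=4)
step 2: fire γ:  (A=1, B=7, C=3, D=6, E=2, F=0, G=3, H=4) → (A=2, B=7, C=3, D=8, E=2, F=0, G=4, H=1)
step 3: fire ε:  (A=2, B=7, C=3, D=8, E=2, F=0, G=4, H=1) → (A=0, B=10, C=3, D=10, E=2, F=0, G=4, H=4)

(A=0, B=10, C=3, D=10, E=2, F=0, G=4, H=4)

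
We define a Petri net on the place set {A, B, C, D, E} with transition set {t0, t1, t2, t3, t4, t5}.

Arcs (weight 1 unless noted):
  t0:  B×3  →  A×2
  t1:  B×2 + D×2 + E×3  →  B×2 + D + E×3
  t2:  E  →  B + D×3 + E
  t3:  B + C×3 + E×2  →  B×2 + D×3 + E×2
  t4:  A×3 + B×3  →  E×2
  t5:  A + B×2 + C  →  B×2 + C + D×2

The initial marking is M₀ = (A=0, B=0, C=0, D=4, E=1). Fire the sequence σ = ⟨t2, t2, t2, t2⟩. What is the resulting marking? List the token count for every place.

step 1: fire t2:  (A=0, B=0, C=0, D=4, E=1) → (A=0, B=1, C=0, D=7, E=1)
step 2: fire t2:  (A=0, B=1, C=0, D=7, E=1) → (A=0, B=2, C=0, D=10, E=1)
step 3: fire t2:  (A=0, B=2, C=0, D=10, E=1) → (A=0, B=3, C=0, D=13, E=1)
step 4: fire t2:  (A=0, B=3, C=0, D=13, E=1) → (A=0, B=4, C=0, D=16, E=1)

(A=0, B=4, C=0, D=16, E=1)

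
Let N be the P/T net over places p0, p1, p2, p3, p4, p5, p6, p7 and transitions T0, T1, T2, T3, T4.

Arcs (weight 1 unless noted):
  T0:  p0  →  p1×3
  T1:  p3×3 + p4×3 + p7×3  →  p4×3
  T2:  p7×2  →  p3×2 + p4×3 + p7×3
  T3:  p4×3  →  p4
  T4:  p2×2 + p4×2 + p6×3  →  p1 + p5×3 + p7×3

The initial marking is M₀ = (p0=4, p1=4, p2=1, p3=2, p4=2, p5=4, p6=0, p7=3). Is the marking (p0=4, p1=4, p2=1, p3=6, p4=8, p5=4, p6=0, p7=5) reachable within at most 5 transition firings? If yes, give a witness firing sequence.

step 1: fire T2:  (p0=4, p1=4, p2=1, p3=2, p4=2, p5=4, p6=0, p7=3) → (p0=4, p1=4, p2=1, p3=4, p4=5, p5=4, p6=0, p7=4)
step 2: fire T2:  (p0=4, p1=4, p2=1, p3=4, p4=5, p5=4, p6=0, p7=4) → (p0=4, p1=4, p2=1, p3=6, p4=8, p5=4, p6=0, p7=5)

YES — reachable via ⟨T2, T2⟩ (2 firings)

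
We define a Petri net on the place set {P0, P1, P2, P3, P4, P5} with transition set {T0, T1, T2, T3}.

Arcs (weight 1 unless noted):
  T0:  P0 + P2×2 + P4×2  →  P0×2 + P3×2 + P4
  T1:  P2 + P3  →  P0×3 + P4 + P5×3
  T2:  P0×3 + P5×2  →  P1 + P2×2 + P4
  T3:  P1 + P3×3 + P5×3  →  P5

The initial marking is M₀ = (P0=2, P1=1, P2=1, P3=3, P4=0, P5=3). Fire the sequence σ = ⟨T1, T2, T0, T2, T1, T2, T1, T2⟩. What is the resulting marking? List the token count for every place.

(P0=0, P1=5, P2=4, P3=2, P4=6, P5=4)

step 1: fire T1:  (P0=2, P1=1, P2=1, P3=3, P4=0, P5=3) → (P0=5, P1=1, P2=0, P3=2, P4=1, P5=6)
step 2: fire T2:  (P0=5, P1=1, P2=0, P3=2, P4=1, P5=6) → (P0=2, P1=2, P2=2, P3=2, P4=2, P5=4)
step 3: fire T0:  (P0=2, P1=2, P2=2, P3=2, P4=2, P5=4) → (P0=3, P1=2, P2=0, P3=4, P4=1, P5=4)
step 4: fire T2:  (P0=3, P1=2, P2=0, P3=4, P4=1, P5=4) → (P0=0, P1=3, P2=2, P3=4, P4=2, P5=2)
step 5: fire T1:  (P0=0, P1=3, P2=2, P3=4, P4=2, P5=2) → (P0=3, P1=3, P2=1, P3=3, P4=3, P5=5)
step 6: fire T2:  (P0=3, P1=3, P2=1, P3=3, P4=3, P5=5) → (P0=0, P1=4, P2=3, P3=3, P4=4, P5=3)
step 7: fire T1:  (P0=0, P1=4, P2=3, P3=3, P4=4, P5=3) → (P0=3, P1=4, P2=2, P3=2, P4=5, P5=6)
step 8: fire T2:  (P0=3, P1=4, P2=2, P3=2, P4=5, P5=6) → (P0=0, P1=5, P2=4, P3=2, P4=6, P5=4)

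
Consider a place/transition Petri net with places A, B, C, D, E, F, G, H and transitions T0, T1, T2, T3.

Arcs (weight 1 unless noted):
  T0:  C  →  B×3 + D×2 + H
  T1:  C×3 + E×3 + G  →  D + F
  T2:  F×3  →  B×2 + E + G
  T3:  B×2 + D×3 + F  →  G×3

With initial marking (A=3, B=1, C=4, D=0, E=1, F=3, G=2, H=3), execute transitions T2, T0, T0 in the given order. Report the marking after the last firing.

step 1: fire T2:  (A=3, B=1, C=4, D=0, E=1, F=3, G=2, H=3) → (A=3, B=3, C=4, D=0, E=2, F=0, G=3, H=3)
step 2: fire T0:  (A=3, B=3, C=4, D=0, E=2, F=0, G=3, H=3) → (A=3, B=6, C=3, D=2, E=2, F=0, G=3, H=4)
step 3: fire T0:  (A=3, B=6, C=3, D=2, E=2, F=0, G=3, H=4) → (A=3, B=9, C=2, D=4, E=2, F=0, G=3, H=5)

(A=3, B=9, C=2, D=4, E=2, F=0, G=3, H=5)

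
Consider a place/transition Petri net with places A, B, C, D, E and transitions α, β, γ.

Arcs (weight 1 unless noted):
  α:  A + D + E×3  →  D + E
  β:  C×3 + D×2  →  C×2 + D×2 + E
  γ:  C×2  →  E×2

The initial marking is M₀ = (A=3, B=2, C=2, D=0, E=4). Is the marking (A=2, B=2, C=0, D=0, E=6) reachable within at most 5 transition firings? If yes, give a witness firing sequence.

depth 0: 1 marking
depth 1: 2 markings reached so far
depth 2: 2 markings reached so far
(frontier empty at depth 2; search complete)
target is not among the 2 markings reachable within 5 steps

NO — not reachable within 5 firings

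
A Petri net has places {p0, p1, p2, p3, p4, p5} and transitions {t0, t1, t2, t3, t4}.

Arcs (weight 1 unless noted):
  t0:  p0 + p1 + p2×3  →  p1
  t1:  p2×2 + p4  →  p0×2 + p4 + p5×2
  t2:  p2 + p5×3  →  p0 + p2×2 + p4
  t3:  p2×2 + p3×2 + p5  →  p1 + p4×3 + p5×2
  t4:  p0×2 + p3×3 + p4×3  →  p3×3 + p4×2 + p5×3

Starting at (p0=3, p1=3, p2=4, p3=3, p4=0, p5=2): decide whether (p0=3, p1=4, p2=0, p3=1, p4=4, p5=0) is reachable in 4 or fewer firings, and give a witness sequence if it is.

step 1: fire t3:  (p0=3, p1=3, p2=4, p3=3, p4=0, p5=2) → (p0=3, p1=4, p2=2, p3=1, p4=3, p5=3)
step 2: fire t2:  (p0=3, p1=4, p2=2, p3=1, p4=3, p5=3) → (p0=4, p1=4, p2=3, p3=1, p4=4, p5=0)
step 3: fire t0:  (p0=4, p1=4, p2=3, p3=1, p4=4, p5=0) → (p0=3, p1=4, p2=0, p3=1, p4=4, p5=0)

YES — reachable via ⟨t3, t2, t0⟩ (3 firings)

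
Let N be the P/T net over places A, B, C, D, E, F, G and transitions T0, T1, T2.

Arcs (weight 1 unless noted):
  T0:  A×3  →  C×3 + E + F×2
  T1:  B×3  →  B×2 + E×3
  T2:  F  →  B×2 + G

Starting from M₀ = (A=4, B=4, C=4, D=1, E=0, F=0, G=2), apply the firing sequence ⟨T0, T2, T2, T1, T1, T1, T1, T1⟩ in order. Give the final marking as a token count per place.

step 1: fire T0:  (A=4, B=4, C=4, D=1, E=0, F=0, G=2) → (A=1, B=4, C=7, D=1, E=1, F=2, G=2)
step 2: fire T2:  (A=1, B=4, C=7, D=1, E=1, F=2, G=2) → (A=1, B=6, C=7, D=1, E=1, F=1, G=3)
step 3: fire T2:  (A=1, B=6, C=7, D=1, E=1, F=1, G=3) → (A=1, B=8, C=7, D=1, E=1, F=0, G=4)
step 4: fire T1:  (A=1, B=8, C=7, D=1, E=1, F=0, G=4) → (A=1, B=7, C=7, D=1, E=4, F=0, G=4)
step 5: fire T1:  (A=1, B=7, C=7, D=1, E=4, F=0, G=4) → (A=1, B=6, C=7, D=1, E=7, F=0, G=4)
step 6: fire T1:  (A=1, B=6, C=7, D=1, E=7, F=0, G=4) → (A=1, B=5, C=7, D=1, E=10, F=0, G=4)
step 7: fire T1:  (A=1, B=5, C=7, D=1, E=10, F=0, G=4) → (A=1, B=4, C=7, D=1, E=13, F=0, G=4)
step 8: fire T1:  (A=1, B=4, C=7, D=1, E=13, F=0, G=4) → (A=1, B=3, C=7, D=1, E=16, F=0, G=4)

(A=1, B=3, C=7, D=1, E=16, F=0, G=4)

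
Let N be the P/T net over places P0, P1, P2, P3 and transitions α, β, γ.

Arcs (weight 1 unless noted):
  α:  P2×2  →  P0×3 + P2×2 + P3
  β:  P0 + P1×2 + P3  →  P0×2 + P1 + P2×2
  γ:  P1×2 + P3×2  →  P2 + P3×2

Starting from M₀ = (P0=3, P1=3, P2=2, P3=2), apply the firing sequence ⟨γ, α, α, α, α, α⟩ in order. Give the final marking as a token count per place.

(P0=18, P1=1, P2=3, P3=7)

step 1: fire γ:  (P0=3, P1=3, P2=2, P3=2) → (P0=3, P1=1, P2=3, P3=2)
step 2: fire α:  (P0=3, P1=1, P2=3, P3=2) → (P0=6, P1=1, P2=3, P3=3)
step 3: fire α:  (P0=6, P1=1, P2=3, P3=3) → (P0=9, P1=1, P2=3, P3=4)
step 4: fire α:  (P0=9, P1=1, P2=3, P3=4) → (P0=12, P1=1, P2=3, P3=5)
step 5: fire α:  (P0=12, P1=1, P2=3, P3=5) → (P0=15, P1=1, P2=3, P3=6)
step 6: fire α:  (P0=15, P1=1, P2=3, P3=6) → (P0=18, P1=1, P2=3, P3=7)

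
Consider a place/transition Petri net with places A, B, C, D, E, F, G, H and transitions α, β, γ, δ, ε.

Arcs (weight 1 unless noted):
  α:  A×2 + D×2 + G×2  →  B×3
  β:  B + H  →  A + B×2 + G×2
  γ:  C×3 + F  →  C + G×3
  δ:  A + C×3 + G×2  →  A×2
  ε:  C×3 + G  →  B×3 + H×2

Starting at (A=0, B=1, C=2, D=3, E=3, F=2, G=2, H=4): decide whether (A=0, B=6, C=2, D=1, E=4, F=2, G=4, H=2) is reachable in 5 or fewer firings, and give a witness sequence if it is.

depth 0: 1 marking
depth 1: 2 markings reached so far
depth 2: 3 markings reached so far
depth 3: 5 markings reached so far
depth 4: 7 markings reached so far
depth 5: 8 markings reached so far
target is not among the 8 markings reachable within 5 steps

NO — not reachable within 5 firings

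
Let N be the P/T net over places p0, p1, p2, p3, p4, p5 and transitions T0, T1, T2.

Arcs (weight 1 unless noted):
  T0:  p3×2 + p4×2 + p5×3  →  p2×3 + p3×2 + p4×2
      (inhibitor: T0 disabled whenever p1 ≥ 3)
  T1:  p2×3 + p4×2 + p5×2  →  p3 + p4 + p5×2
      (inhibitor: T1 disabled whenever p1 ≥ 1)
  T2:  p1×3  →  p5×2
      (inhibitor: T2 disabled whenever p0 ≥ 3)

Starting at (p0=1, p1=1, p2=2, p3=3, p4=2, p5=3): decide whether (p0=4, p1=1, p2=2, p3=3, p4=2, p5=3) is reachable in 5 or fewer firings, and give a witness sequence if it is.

depth 0: 1 marking
depth 1: 2 markings reached so far
depth 2: 2 markings reached so far
(frontier empty at depth 2; search complete)
target is not among the 2 markings reachable within 5 steps

NO — not reachable within 5 firings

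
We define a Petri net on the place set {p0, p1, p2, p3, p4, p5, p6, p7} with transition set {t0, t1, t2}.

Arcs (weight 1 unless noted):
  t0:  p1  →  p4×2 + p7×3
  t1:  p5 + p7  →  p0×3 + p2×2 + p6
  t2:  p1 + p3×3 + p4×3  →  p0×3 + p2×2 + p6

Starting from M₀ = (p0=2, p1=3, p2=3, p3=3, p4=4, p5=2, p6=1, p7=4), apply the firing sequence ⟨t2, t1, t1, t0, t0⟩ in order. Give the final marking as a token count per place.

step 1: fire t2:  (p0=2, p1=3, p2=3, p3=3, p4=4, p5=2, p6=1, p7=4) → (p0=5, p1=2, p2=5, p3=0, p4=1, p5=2, p6=2, p7=4)
step 2: fire t1:  (p0=5, p1=2, p2=5, p3=0, p4=1, p5=2, p6=2, p7=4) → (p0=8, p1=2, p2=7, p3=0, p4=1, p5=1, p6=3, p7=3)
step 3: fire t1:  (p0=8, p1=2, p2=7, p3=0, p4=1, p5=1, p6=3, p7=3) → (p0=11, p1=2, p2=9, p3=0, p4=1, p5=0, p6=4, p7=2)
step 4: fire t0:  (p0=11, p1=2, p2=9, p3=0, p4=1, p5=0, p6=4, p7=2) → (p0=11, p1=1, p2=9, p3=0, p4=3, p5=0, p6=4, p7=5)
step 5: fire t0:  (p0=11, p1=1, p2=9, p3=0, p4=3, p5=0, p6=4, p7=5) → (p0=11, p1=0, p2=9, p3=0, p4=5, p5=0, p6=4, p7=8)

(p0=11, p1=0, p2=9, p3=0, p4=5, p5=0, p6=4, p7=8)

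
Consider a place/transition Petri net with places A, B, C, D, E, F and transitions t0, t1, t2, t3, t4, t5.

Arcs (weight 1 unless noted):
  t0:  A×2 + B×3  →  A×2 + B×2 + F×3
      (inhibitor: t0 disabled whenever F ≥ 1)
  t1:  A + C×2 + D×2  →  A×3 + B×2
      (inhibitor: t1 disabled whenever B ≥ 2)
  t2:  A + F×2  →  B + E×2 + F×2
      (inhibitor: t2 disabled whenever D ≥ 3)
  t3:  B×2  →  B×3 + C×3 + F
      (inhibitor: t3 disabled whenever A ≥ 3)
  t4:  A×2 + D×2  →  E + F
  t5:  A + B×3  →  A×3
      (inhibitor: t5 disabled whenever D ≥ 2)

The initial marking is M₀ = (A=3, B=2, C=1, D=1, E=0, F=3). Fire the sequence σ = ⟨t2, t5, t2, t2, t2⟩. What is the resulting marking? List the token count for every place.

step 1: fire t2:  (A=3, B=2, C=1, D=1, E=0, F=3) → (A=2, B=3, C=1, D=1, E=2, F=3)
step 2: fire t5:  (A=2, B=3, C=1, D=1, E=2, F=3) → (A=4, B=0, C=1, D=1, E=2, F=3)
step 3: fire t2:  (A=4, B=0, C=1, D=1, E=2, F=3) → (A=3, B=1, C=1, D=1, E=4, F=3)
step 4: fire t2:  (A=3, B=1, C=1, D=1, E=4, F=3) → (A=2, B=2, C=1, D=1, E=6, F=3)
step 5: fire t2:  (A=2, B=2, C=1, D=1, E=6, F=3) → (A=1, B=3, C=1, D=1, E=8, F=3)

(A=1, B=3, C=1, D=1, E=8, F=3)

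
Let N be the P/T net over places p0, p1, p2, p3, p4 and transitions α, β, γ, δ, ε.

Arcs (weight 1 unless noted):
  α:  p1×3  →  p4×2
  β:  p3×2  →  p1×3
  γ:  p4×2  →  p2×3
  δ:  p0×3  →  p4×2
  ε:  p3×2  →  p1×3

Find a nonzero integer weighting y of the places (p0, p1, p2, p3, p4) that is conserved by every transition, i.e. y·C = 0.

Incidence matrix C (rows=places, cols=transitions):
        α    β    γ    δ    ε
   p0   0    0    0   -3    0
   p1  -3    3    0    0    3
   p2   0    0    3    0    0
   p3   0   -2    0    0   -2
   p4   2    0   -2    2    0

Candidate y = [2, 2, 2, 3, 3]; check y·C column-wise:
  col α: 2·0 + 2·-3 + 2·0 + 3·0 + 3·2 = 0
  col β: 2·0 + 2·3 + 2·0 + 3·-2 + 3·0 = 0
  col γ: 2·0 + 2·0 + 2·3 + 3·0 + 3·-2 = 0
  col δ: 2·-3 + 2·0 + 2·0 + 3·0 + 3·2 = 0
  col ε: 2·0 + 2·3 + 2·0 + 3·-2 + 3·0 = 0

y = (p0:2, p1:2, p2:2, p3:3, p4:3)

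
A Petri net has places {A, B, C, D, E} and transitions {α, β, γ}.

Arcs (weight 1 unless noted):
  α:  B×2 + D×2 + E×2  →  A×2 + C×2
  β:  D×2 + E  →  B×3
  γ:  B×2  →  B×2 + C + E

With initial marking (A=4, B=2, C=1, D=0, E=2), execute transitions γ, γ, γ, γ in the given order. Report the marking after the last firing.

(A=4, B=2, C=5, D=0, E=6)

step 1: fire γ:  (A=4, B=2, C=1, D=0, E=2) → (A=4, B=2, C=2, D=0, E=3)
step 2: fire γ:  (A=4, B=2, C=2, D=0, E=3) → (A=4, B=2, C=3, D=0, E=4)
step 3: fire γ:  (A=4, B=2, C=3, D=0, E=4) → (A=4, B=2, C=4, D=0, E=5)
step 4: fire γ:  (A=4, B=2, C=4, D=0, E=5) → (A=4, B=2, C=5, D=0, E=6)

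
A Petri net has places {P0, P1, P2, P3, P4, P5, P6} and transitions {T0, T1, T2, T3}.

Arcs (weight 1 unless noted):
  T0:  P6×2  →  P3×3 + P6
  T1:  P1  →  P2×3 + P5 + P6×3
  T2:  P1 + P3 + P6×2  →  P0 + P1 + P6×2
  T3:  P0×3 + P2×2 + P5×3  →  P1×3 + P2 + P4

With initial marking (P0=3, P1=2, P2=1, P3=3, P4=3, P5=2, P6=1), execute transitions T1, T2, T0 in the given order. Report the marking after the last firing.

step 1: fire T1:  (P0=3, P1=2, P2=1, P3=3, P4=3, P5=2, P6=1) → (P0=3, P1=1, P2=4, P3=3, P4=3, P5=3, P6=4)
step 2: fire T2:  (P0=3, P1=1, P2=4, P3=3, P4=3, P5=3, P6=4) → (P0=4, P1=1, P2=4, P3=2, P4=3, P5=3, P6=4)
step 3: fire T0:  (P0=4, P1=1, P2=4, P3=2, P4=3, P5=3, P6=4) → (P0=4, P1=1, P2=4, P3=5, P4=3, P5=3, P6=3)

(P0=4, P1=1, P2=4, P3=5, P4=3, P5=3, P6=3)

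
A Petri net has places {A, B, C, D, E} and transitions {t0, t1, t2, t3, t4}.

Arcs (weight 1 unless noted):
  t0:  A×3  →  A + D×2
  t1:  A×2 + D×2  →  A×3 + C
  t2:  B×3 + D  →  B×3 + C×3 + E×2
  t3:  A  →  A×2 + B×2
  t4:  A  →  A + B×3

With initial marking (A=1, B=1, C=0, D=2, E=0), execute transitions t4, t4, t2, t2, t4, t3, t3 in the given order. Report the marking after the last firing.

(A=3, B=14, C=6, D=0, E=4)

step 1: fire t4:  (A=1, B=1, C=0, D=2, E=0) → (A=1, B=4, C=0, D=2, E=0)
step 2: fire t4:  (A=1, B=4, C=0, D=2, E=0) → (A=1, B=7, C=0, D=2, E=0)
step 3: fire t2:  (A=1, B=7, C=0, D=2, E=0) → (A=1, B=7, C=3, D=1, E=2)
step 4: fire t2:  (A=1, B=7, C=3, D=1, E=2) → (A=1, B=7, C=6, D=0, E=4)
step 5: fire t4:  (A=1, B=7, C=6, D=0, E=4) → (A=1, B=10, C=6, D=0, E=4)
step 6: fire t3:  (A=1, B=10, C=6, D=0, E=4) → (A=2, B=12, C=6, D=0, E=4)
step 7: fire t3:  (A=2, B=12, C=6, D=0, E=4) → (A=3, B=14, C=6, D=0, E=4)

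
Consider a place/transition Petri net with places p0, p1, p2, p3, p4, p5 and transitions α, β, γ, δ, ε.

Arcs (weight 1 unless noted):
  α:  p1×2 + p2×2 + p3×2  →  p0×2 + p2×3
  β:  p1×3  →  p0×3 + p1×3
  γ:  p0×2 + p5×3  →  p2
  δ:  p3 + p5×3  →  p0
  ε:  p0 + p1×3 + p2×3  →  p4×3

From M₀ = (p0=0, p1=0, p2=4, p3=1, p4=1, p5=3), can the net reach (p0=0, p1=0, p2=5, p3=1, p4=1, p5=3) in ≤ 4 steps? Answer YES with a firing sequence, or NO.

NO — not reachable within 4 firings

depth 0: 1 marking
depth 1: 2 markings reached so far
depth 2: 2 markings reached so far
(frontier empty at depth 2; search complete)
target is not among the 2 markings reachable within 4 steps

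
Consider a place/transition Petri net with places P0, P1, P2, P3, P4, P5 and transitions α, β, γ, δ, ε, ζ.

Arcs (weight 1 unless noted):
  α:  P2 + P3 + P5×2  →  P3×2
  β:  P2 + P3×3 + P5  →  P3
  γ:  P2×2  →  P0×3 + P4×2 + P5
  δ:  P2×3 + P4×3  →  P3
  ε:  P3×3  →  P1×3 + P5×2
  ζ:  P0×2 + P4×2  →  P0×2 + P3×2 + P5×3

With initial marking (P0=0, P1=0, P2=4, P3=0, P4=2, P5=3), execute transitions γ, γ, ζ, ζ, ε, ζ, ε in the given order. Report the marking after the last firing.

step 1: fire γ:  (P0=0, P1=0, P2=4, P3=0, P4=2, P5=3) → (P0=3, P1=0, P2=2, P3=0, P4=4, P5=4)
step 2: fire γ:  (P0=3, P1=0, P2=2, P3=0, P4=4, P5=4) → (P0=6, P1=0, P2=0, P3=0, P4=6, P5=5)
step 3: fire ζ:  (P0=6, P1=0, P2=0, P3=0, P4=6, P5=5) → (P0=6, P1=0, P2=0, P3=2, P4=4, P5=8)
step 4: fire ζ:  (P0=6, P1=0, P2=0, P3=2, P4=4, P5=8) → (P0=6, P1=0, P2=0, P3=4, P4=2, P5=11)
step 5: fire ε:  (P0=6, P1=0, P2=0, P3=4, P4=2, P5=11) → (P0=6, P1=3, P2=0, P3=1, P4=2, P5=13)
step 6: fire ζ:  (P0=6, P1=3, P2=0, P3=1, P4=2, P5=13) → (P0=6, P1=3, P2=0, P3=3, P4=0, P5=16)
step 7: fire ε:  (P0=6, P1=3, P2=0, P3=3, P4=0, P5=16) → (P0=6, P1=6, P2=0, P3=0, P4=0, P5=18)

(P0=6, P1=6, P2=0, P3=0, P4=0, P5=18)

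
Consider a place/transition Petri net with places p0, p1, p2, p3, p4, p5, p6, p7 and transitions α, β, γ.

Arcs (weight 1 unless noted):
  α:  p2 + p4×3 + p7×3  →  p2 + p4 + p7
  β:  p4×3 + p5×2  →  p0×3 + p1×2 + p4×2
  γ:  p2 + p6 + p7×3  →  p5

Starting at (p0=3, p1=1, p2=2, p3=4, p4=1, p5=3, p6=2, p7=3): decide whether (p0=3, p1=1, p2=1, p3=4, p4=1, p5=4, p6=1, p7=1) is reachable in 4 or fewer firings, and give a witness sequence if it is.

NO — not reachable within 4 firings

depth 0: 1 marking
depth 1: 2 markings reached so far
depth 2: 2 markings reached so far
(frontier empty at depth 2; search complete)
target is not among the 2 markings reachable within 4 steps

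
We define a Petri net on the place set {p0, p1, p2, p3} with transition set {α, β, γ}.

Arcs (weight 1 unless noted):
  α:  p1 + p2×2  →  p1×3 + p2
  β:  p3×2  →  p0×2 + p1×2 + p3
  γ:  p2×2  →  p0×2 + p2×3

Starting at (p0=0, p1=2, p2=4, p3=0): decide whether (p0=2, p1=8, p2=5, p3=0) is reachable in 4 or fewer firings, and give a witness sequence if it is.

NO — not reachable within 4 firings

depth 0: 1 marking
depth 1: 3 markings reached so far
depth 2: 6 markings reached so far
depth 3: 10 markings reached so far
depth 4: 14 markings reached so far
target is not among the 14 markings reachable within 4 steps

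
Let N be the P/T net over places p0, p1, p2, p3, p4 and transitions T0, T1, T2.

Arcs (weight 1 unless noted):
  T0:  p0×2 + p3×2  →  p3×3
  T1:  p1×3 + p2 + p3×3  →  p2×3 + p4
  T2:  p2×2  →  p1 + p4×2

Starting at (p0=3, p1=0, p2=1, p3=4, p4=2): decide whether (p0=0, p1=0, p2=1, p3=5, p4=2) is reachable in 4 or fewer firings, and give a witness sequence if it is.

depth 0: 1 marking
depth 1: 2 markings reached so far
depth 2: 2 markings reached so far
(frontier empty at depth 2; search complete)
target is not among the 2 markings reachable within 4 steps

NO — not reachable within 4 firings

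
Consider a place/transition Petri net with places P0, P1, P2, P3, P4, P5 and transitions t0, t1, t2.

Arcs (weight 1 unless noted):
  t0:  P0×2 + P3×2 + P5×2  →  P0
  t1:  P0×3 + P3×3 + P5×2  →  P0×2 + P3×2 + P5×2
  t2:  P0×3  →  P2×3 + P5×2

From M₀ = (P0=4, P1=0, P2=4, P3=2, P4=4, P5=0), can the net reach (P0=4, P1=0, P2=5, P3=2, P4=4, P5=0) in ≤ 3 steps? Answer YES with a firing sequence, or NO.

NO — not reachable within 3 firings

depth 0: 1 marking
depth 1: 2 markings reached so far
depth 2: 2 markings reached so far
(frontier empty at depth 2; search complete)
target is not among the 2 markings reachable within 3 steps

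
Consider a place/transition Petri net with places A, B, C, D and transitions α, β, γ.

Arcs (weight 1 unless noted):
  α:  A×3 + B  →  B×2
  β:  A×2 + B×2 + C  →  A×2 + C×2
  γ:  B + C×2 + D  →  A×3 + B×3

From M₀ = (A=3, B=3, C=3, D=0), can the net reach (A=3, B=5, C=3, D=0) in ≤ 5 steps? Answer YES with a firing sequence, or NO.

NO — not reachable within 5 firings

depth 0: 1 marking
depth 1: 3 markings reached so far
depth 2: 4 markings reached so far
depth 3: 4 markings reached so far
(frontier empty at depth 3; search complete)
target is not among the 4 markings reachable within 5 steps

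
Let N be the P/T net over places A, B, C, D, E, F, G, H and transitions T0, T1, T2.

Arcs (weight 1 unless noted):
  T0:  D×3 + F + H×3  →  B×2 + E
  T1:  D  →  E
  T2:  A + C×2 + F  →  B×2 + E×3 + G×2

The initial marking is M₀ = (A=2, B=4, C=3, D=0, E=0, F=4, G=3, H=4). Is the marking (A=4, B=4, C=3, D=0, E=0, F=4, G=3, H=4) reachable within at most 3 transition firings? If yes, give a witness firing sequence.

NO — not reachable within 3 firings

depth 0: 1 marking
depth 1: 2 markings reached so far
depth 2: 2 markings reached so far
(frontier empty at depth 2; search complete)
target is not among the 2 markings reachable within 3 steps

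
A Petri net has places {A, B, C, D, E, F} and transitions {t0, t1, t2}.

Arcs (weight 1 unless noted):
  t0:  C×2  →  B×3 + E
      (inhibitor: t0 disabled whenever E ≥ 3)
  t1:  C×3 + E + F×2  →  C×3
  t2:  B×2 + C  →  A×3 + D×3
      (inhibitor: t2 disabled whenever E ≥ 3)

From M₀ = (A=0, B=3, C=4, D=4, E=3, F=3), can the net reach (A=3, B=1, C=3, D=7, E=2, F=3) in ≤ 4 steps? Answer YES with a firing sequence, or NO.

depth 0: 1 marking
depth 1: 2 markings reached so far
depth 2: 4 markings reached so far
depth 3: 5 markings reached so far
depth 4: 5 markings reached so far
(frontier empty at depth 4; search complete)
target is not among the 5 markings reachable within 4 steps

NO — not reachable within 4 firings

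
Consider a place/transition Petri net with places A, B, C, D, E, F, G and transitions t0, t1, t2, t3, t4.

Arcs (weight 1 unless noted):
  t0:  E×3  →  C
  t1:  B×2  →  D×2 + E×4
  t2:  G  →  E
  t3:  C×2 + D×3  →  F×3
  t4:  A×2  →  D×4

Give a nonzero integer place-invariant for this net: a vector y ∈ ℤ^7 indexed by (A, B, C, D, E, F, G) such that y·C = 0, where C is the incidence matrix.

y = (A:2, B:1, C:0, D:1, E:0, F:1, G:0)

Incidence matrix C (rows=places, cols=transitions):
       t0   t1   t2   t3   t4
    A   0    0    0    0   -2
    B   0   -2    0    0    0
    C   1    0    0   -2    0
    D   0    2    0   -3    4
    E  -3    4    1    0    0
    F   0    0    0    3    0
    G   0    0   -1    0    0

Candidate y = [2, 1, 0, 1, 0, 1, 0]; check y·C column-wise:
  col t0: 2·0 + 1·0 + 0·1 + 1·0 + 0·-3 + 1·0 = 0
  col t1: 2·0 + 1·-2 + 1·2 + 0·4 + 1·0 = 0
  col t2: 2·0 + 1·0 + 1·0 + 0·1 + 1·0 + 0·-1 = 0
  col t3: 2·0 + 1·0 + 0·-2 + 1·-3 + 1·3 = 0
  col t4: 2·-2 + 1·0 + 1·4 + 1·0 = 0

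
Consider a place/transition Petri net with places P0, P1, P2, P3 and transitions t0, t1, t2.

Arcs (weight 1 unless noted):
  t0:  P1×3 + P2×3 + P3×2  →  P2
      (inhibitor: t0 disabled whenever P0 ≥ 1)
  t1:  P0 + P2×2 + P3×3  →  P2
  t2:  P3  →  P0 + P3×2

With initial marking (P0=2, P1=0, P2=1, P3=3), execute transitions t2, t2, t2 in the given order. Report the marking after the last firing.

(P0=5, P1=0, P2=1, P3=6)

step 1: fire t2:  (P0=2, P1=0, P2=1, P3=3) → (P0=3, P1=0, P2=1, P3=4)
step 2: fire t2:  (P0=3, P1=0, P2=1, P3=4) → (P0=4, P1=0, P2=1, P3=5)
step 3: fire t2:  (P0=4, P1=0, P2=1, P3=5) → (P0=5, P1=0, P2=1, P3=6)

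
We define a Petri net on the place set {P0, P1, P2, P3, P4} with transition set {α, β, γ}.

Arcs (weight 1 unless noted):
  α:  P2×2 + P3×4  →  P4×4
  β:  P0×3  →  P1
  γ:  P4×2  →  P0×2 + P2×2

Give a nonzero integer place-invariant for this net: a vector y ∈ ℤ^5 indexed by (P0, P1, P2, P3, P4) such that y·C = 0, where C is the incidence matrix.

Incidence matrix C (rows=places, cols=transitions):
        α    β    γ
   P0   0   -3    2
   P1   0    1    0
   P2  -2    0    2
   P3  -4    0    0
   P4   4    0   -2

Candidate y = [2, 6, -2, 1, 0]; check y·C column-wise:
  col α: 2·0 + 6·0 + -2·-2 + 1·-4 + 0·4 = 0
  col β: 2·-3 + 6·1 + -2·0 + 1·0 = 0
  col γ: 2·2 + 6·0 + -2·2 + 1·0 + 0·-2 = 0

y = (P0:2, P1:6, P2:-2, P3:1, P4:0)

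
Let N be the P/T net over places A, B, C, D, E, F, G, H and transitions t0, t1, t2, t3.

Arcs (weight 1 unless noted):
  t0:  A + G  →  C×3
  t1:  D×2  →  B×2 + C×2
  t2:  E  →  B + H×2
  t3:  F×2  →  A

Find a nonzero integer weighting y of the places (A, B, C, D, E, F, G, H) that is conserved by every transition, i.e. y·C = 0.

y = (A:0, B:1, C:0, D:1, E:1, F:0, G:0, H:0)

Incidence matrix C (rows=places, cols=transitions):
       t0   t1   t2   t3
    A  -1    0    0    1
    B   0    2    1    0
    C   3    2    0    0
    D   0   -2    0    0
    E   0    0   -1    0
    F   0    0    0   -2
    G  -1    0    0    0
    H   0    0    2    0

Candidate y = [0, 1, 0, 1, 1, 0, 0, 0]; check y·C column-wise:
  col t0: 0·-1 + 1·0 + 0·3 + 1·0 + 1·0 + 0·-1 = 0
  col t1: 1·2 + 0·2 + 1·-2 + 1·0 = 0
  col t2: 1·1 + 1·0 + 1·-1 + 0·2 = 0
  col t3: 0·1 + 1·0 + 1·0 + 1·0 + 0·-2 = 0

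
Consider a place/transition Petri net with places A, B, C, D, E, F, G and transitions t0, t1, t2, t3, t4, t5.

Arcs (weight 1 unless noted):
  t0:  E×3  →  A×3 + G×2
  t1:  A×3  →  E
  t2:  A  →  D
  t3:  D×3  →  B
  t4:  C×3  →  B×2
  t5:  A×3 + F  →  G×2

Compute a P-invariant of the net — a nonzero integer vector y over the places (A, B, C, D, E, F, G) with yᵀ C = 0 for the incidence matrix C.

Incidence matrix C (rows=places, cols=transitions):
       t0   t1   t2   t3   t4   t5
    A   3   -3   -1    0    0   -3
    B   0    0    0    1    2    0
    C   0    0    0    0   -3    0
    D   0    0    1   -3    0    0
    E  -3    1    0    0    0    0
    F   0    0    0    0    0   -1
    G   2    0    0    0    0    2

Candidate y = [1, 3, 2, 1, 3, 3, 3]; check y·C column-wise:
  col t0: 1·3 + 3·0 + 2·0 + 1·0 + 3·-3 + 3·0 + 3·2 = 0
  col t1: 1·-3 + 3·0 + 2·0 + 1·0 + 3·1 + 3·0 + 3·0 = 0
  col t2: 1·-1 + 3·0 + 2·0 + 1·1 + 3·0 + 3·0 + 3·0 = 0
  col t3: 1·0 + 3·1 + 2·0 + 1·-3 + 3·0 + 3·0 + 3·0 = 0
  col t4: 1·0 + 3·2 + 2·-3 + 1·0 + 3·0 + 3·0 + 3·0 = 0
  col t5: 1·-3 + 3·0 + 2·0 + 1·0 + 3·0 + 3·-1 + 3·2 = 0

y = (A:1, B:3, C:2, D:1, E:3, F:3, G:3)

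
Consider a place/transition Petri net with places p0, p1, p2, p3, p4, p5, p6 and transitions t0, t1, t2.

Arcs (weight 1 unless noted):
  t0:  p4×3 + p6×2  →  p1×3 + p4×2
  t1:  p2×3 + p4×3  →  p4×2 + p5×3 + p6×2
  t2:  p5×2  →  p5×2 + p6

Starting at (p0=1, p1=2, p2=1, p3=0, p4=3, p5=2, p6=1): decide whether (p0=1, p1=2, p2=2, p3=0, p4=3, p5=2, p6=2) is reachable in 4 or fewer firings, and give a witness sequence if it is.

NO — not reachable within 4 firings

depth 0: 1 marking
depth 1: 2 markings reached so far
depth 2: 4 markings reached so far
depth 3: 6 markings reached so far
depth 4: 8 markings reached so far
target is not among the 8 markings reachable within 4 steps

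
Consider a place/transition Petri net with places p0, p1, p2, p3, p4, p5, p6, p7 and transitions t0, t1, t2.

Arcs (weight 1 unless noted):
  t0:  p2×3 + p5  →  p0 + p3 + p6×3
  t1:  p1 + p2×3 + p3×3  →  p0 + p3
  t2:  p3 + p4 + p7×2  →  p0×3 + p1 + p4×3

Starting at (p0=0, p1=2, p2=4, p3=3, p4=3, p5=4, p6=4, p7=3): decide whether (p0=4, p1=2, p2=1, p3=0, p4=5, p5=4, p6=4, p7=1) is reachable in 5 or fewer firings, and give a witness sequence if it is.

YES — reachable via ⟨t1, t2⟩ (2 firings)

step 1: fire t1:  (p0=0, p1=2, p2=4, p3=3, p4=3, p5=4, p6=4, p7=3) → (p0=1, p1=1, p2=1, p3=1, p4=3, p5=4, p6=4, p7=3)
step 2: fire t2:  (p0=1, p1=1, p2=1, p3=1, p4=3, p5=4, p6=4, p7=3) → (p0=4, p1=2, p2=1, p3=0, p4=5, p5=4, p6=4, p7=1)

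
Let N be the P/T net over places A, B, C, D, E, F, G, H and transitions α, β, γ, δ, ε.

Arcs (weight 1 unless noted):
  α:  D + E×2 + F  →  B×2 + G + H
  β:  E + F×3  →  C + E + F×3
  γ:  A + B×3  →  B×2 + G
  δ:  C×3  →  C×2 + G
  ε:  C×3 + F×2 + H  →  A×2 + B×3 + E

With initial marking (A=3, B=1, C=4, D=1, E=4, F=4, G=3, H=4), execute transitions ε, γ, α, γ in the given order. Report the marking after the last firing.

step 1: fire ε:  (A=3, B=1, C=4, D=1, E=4, F=4, G=3, H=4) → (A=5, B=4, C=1, D=1, E=5, F=2, G=3, H=3)
step 2: fire γ:  (A=5, B=4, C=1, D=1, E=5, F=2, G=3, H=3) → (A=4, B=3, C=1, D=1, E=5, F=2, G=4, H=3)
step 3: fire α:  (A=4, B=3, C=1, D=1, E=5, F=2, G=4, H=3) → (A=4, B=5, C=1, D=0, E=3, F=1, G=5, H=4)
step 4: fire γ:  (A=4, B=5, C=1, D=0, E=3, F=1, G=5, H=4) → (A=3, B=4, C=1, D=0, E=3, F=1, G=6, H=4)

(A=3, B=4, C=1, D=0, E=3, F=1, G=6, H=4)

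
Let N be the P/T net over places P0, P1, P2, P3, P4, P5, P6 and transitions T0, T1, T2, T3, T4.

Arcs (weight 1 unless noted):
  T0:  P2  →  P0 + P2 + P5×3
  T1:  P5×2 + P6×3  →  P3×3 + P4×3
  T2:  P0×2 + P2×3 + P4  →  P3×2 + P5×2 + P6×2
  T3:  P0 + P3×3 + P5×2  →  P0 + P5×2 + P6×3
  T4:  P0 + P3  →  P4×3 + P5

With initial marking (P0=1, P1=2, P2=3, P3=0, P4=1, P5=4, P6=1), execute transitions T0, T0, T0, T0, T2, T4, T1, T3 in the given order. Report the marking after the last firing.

step 1: fire T0:  (P0=1, P1=2, P2=3, P3=0, P4=1, P5=4, P6=1) → (P0=2, P1=2, P2=3, P3=0, P4=1, P5=7, P6=1)
step 2: fire T0:  (P0=2, P1=2, P2=3, P3=0, P4=1, P5=7, P6=1) → (P0=3, P1=2, P2=3, P3=0, P4=1, P5=10, P6=1)
step 3: fire T0:  (P0=3, P1=2, P2=3, P3=0, P4=1, P5=10, P6=1) → (P0=4, P1=2, P2=3, P3=0, P4=1, P5=13, P6=1)
step 4: fire T0:  (P0=4, P1=2, P2=3, P3=0, P4=1, P5=13, P6=1) → (P0=5, P1=2, P2=3, P3=0, P4=1, P5=16, P6=1)
step 5: fire T2:  (P0=5, P1=2, P2=3, P3=0, P4=1, P5=16, P6=1) → (P0=3, P1=2, P2=0, P3=2, P4=0, P5=18, P6=3)
step 6: fire T4:  (P0=3, P1=2, P2=0, P3=2, P4=0, P5=18, P6=3) → (P0=2, P1=2, P2=0, P3=1, P4=3, P5=19, P6=3)
step 7: fire T1:  (P0=2, P1=2, P2=0, P3=1, P4=3, P5=19, P6=3) → (P0=2, P1=2, P2=0, P3=4, P4=6, P5=17, P6=0)
step 8: fire T3:  (P0=2, P1=2, P2=0, P3=4, P4=6, P5=17, P6=0) → (P0=2, P1=2, P2=0, P3=1, P4=6, P5=17, P6=3)

(P0=2, P1=2, P2=0, P3=1, P4=6, P5=17, P6=3)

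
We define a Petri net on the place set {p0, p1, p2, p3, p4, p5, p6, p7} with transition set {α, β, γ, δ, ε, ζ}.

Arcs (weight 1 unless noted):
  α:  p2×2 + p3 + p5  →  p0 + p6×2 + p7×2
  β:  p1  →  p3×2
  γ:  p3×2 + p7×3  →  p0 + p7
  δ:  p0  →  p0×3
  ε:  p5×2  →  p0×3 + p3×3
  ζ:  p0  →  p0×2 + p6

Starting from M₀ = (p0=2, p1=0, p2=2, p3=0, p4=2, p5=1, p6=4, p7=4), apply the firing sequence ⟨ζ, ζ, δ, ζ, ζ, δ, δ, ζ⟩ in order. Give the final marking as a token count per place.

(p0=13, p1=0, p2=2, p3=0, p4=2, p5=1, p6=9, p7=4)

step 1: fire ζ:  (p0=2, p1=0, p2=2, p3=0, p4=2, p5=1, p6=4, p7=4) → (p0=3, p1=0, p2=2, p3=0, p4=2, p5=1, p6=5, p7=4)
step 2: fire ζ:  (p0=3, p1=0, p2=2, p3=0, p4=2, p5=1, p6=5, p7=4) → (p0=4, p1=0, p2=2, p3=0, p4=2, p5=1, p6=6, p7=4)
step 3: fire δ:  (p0=4, p1=0, p2=2, p3=0, p4=2, p5=1, p6=6, p7=4) → (p0=6, p1=0, p2=2, p3=0, p4=2, p5=1, p6=6, p7=4)
step 4: fire ζ:  (p0=6, p1=0, p2=2, p3=0, p4=2, p5=1, p6=6, p7=4) → (p0=7, p1=0, p2=2, p3=0, p4=2, p5=1, p6=7, p7=4)
step 5: fire ζ:  (p0=7, p1=0, p2=2, p3=0, p4=2, p5=1, p6=7, p7=4) → (p0=8, p1=0, p2=2, p3=0, p4=2, p5=1, p6=8, p7=4)
step 6: fire δ:  (p0=8, p1=0, p2=2, p3=0, p4=2, p5=1, p6=8, p7=4) → (p0=10, p1=0, p2=2, p3=0, p4=2, p5=1, p6=8, p7=4)
step 7: fire δ:  (p0=10, p1=0, p2=2, p3=0, p4=2, p5=1, p6=8, p7=4) → (p0=12, p1=0, p2=2, p3=0, p4=2, p5=1, p6=8, p7=4)
step 8: fire ζ:  (p0=12, p1=0, p2=2, p3=0, p4=2, p5=1, p6=8, p7=4) → (p0=13, p1=0, p2=2, p3=0, p4=2, p5=1, p6=9, p7=4)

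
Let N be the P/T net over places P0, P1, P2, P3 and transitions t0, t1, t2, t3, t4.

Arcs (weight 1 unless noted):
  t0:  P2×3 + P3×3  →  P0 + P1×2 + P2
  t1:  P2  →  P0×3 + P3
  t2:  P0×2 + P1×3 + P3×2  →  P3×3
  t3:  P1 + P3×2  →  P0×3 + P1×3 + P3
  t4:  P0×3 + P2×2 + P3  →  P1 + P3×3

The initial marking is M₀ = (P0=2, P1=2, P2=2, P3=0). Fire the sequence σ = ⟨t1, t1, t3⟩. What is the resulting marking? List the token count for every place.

step 1: fire t1:  (P0=2, P1=2, P2=2, P3=0) → (P0=5, P1=2, P2=1, P3=1)
step 2: fire t1:  (P0=5, P1=2, P2=1, P3=1) → (P0=8, P1=2, P2=0, P3=2)
step 3: fire t3:  (P0=8, P1=2, P2=0, P3=2) → (P0=11, P1=4, P2=0, P3=1)

(P0=11, P1=4, P2=0, P3=1)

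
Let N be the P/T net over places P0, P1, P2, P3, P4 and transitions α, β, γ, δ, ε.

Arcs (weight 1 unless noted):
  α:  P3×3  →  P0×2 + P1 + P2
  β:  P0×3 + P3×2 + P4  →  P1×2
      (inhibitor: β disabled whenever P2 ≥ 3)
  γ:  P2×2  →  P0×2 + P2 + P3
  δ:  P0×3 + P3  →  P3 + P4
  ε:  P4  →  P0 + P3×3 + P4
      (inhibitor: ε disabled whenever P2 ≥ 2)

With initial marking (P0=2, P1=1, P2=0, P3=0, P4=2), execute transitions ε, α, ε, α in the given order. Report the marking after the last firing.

step 1: fire ε:  (P0=2, P1=1, P2=0, P3=0, P4=2) → (P0=3, P1=1, P2=0, P3=3, P4=2)
step 2: fire α:  (P0=3, P1=1, P2=0, P3=3, P4=2) → (P0=5, P1=2, P2=1, P3=0, P4=2)
step 3: fire ε:  (P0=5, P1=2, P2=1, P3=0, P4=2) → (P0=6, P1=2, P2=1, P3=3, P4=2)
step 4: fire α:  (P0=6, P1=2, P2=1, P3=3, P4=2) → (P0=8, P1=3, P2=2, P3=0, P4=2)

(P0=8, P1=3, P2=2, P3=0, P4=2)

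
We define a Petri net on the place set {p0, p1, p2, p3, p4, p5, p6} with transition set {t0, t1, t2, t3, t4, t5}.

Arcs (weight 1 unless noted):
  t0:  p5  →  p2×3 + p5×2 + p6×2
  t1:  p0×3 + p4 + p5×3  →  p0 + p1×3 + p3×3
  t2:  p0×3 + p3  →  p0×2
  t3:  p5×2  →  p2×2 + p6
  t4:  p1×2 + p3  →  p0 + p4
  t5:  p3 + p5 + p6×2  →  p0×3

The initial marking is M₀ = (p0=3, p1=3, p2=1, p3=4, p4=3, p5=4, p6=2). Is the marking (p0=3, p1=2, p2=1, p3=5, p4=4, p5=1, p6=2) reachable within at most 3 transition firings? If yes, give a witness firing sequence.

YES — reachable via ⟨t1, t4, t4⟩ (3 firings)

step 1: fire t1:  (p0=3, p1=3, p2=1, p3=4, p4=3, p5=4, p6=2) → (p0=1, p1=6, p2=1, p3=7, p4=2, p5=1, p6=2)
step 2: fire t4:  (p0=1, p1=6, p2=1, p3=7, p4=2, p5=1, p6=2) → (p0=2, p1=4, p2=1, p3=6, p4=3, p5=1, p6=2)
step 3: fire t4:  (p0=2, p1=4, p2=1, p3=6, p4=3, p5=1, p6=2) → (p0=3, p1=2, p2=1, p3=5, p4=4, p5=1, p6=2)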